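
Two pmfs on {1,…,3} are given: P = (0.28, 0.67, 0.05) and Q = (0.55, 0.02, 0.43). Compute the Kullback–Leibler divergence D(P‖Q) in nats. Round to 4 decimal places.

2.0561 nats

D(P‖Q) = Σ p·ln(p/q).
  0.28·ln(0.28/0.55) = -0.18904
  0.67·ln(0.67/0.02) = 2.35274
  0.05·ln(0.05/0.43) = -0.10759
D(P‖Q) = 2.0561 nats.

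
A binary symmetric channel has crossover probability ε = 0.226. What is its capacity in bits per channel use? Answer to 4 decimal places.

0.2290 bits

Binary symmetric channel: C = 1 − h₂(ε) where h₂ is the binary entropy function.
h₂(0.226) = −0.226·log₂0.226 − 0.774·log₂0.774 = 0.7710.
C = 1 − 0.7710 = 0.2290 bits per channel use.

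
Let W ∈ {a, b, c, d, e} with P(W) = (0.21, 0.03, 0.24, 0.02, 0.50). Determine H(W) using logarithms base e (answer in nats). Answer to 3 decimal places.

H(W) = −Σ p·ln p.
  −(0.21)·ln(0.21) = 0.3277
  −(0.03)·ln(0.03) = 0.1052
  −(0.24)·ln(0.24) = 0.3425
  −(0.02)·ln(0.02) = 0.0782
  −(0.50)·ln(0.50) = 0.3466
Sum: 0.3277 + 0.1052 + 0.3425 + 0.0782 + 0.3466 = 1.200 nats.

1.200 nats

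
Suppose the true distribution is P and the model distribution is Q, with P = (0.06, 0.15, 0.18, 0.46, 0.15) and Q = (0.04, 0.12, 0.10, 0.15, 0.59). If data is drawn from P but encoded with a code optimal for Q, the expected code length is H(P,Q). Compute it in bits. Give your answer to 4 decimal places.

H(P,Q) = −Σ p·log₂ q.
  −0.06·log₂(0.04) = 0.27863
  −0.15·log₂(0.12) = 0.45883
  −0.18·log₂(0.10) = 0.59795
  −0.46·log₂(0.15) = 1.25900
  −0.15·log₂(0.59) = 0.11418
H(P,Q) = 2.7086 bits.

2.7086 bits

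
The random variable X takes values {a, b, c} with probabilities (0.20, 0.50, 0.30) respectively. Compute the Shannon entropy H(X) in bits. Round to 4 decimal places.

1.4855 bits

H(X) = −Σ p·log₂ p.
  −(0.20)·log₂(0.20) = 0.46439
  −(0.50)·log₂(0.50) = 0.50000
  −(0.30)·log₂(0.30) = 0.52109
Sum: 0.46439 + 0.50000 + 0.52109 = 1.4855 bits.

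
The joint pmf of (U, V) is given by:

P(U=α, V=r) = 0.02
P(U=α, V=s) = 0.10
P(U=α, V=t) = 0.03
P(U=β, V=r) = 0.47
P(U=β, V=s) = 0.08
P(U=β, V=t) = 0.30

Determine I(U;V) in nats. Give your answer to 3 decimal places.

0.115 nats

Marginals: p(U) = (0.1500, 0.8500), p(V) = (0.4900, 0.1800, 0.3300).
I(U;V) = Σ p(x,y)·ln[p(x,y)/(p(x)p(y))].
  (α,r): 0.02·ln(0.2721) = -0.0260
  (α,s): 0.10·ln(3.7037) = 0.1309
  (α,t): 0.03·ln(0.6061) = -0.0150
  (β,r): 0.47·ln(1.1285) = 0.0568
  (β,s): 0.08·ln(0.5229) = -0.0519
  (β,t): 0.30·ln(1.0695) = 0.0202
Sum = 0.115 nats.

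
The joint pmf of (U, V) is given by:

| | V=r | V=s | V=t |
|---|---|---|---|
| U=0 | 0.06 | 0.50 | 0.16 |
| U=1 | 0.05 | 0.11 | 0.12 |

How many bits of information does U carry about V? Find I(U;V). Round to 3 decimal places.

Marginals: p(U) = (0.7200, 0.2800), p(V) = (0.1100, 0.6100, 0.2800).
I(U;V) = Σ p(x,y)·log₂[p(x,y)/(p(x)p(y))].
  (0,r): 0.06·log₂(0.7576) = -0.0240
  (0,s): 0.50·log₂(1.1384) = 0.0935
  (0,t): 0.16·log₂(0.7937) = -0.0533
  (1,r): 0.05·log₂(1.6234) = 0.0349
  (1,s): 0.11·log₂(0.6440) = -0.0698
  (1,t): 0.12·log₂(1.5306) = 0.0737
Sum = 0.055 bits.

0.055 bits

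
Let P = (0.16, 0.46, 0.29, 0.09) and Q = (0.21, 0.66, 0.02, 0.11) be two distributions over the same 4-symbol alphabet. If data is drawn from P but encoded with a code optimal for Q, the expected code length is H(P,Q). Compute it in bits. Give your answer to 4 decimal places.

2.5593 bits

H(P,Q) = −Σ p·log₂ q.
  −0.16·log₂(0.21) = 0.36025
  −0.46·log₂(0.66) = 0.27575
  −0.29·log₂(0.02) = 1.63672
  −0.09·log₂(0.11) = 0.28660
H(P,Q) = 2.5593 bits.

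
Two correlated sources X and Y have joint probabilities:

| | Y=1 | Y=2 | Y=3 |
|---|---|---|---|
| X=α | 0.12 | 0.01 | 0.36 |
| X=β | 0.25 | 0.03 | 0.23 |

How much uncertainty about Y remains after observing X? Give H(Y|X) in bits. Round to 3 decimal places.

Marginals: p(X) = (0.4900, 0.5100), p(Y) = (0.3700, 0.0400, 0.5900).
H(Y|X) = Σ p(X) · H(Y|X=·).
  X=α: p=0.4900, H(Y|X=α) = 0.9384
  X=β: p=0.5100, H(Y|X=β) = 1.2628
Weighted sum = 1.104 bits.

1.104 bits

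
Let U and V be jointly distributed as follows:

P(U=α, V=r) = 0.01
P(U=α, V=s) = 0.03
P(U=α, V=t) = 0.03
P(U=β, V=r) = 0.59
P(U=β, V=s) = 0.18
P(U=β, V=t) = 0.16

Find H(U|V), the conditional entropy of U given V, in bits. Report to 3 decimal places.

Marginals: p(U) = (0.0700, 0.9300), p(V) = (0.6000, 0.2100, 0.1900).
H(U|V) = Σ p(V) · H(U|V=·).
  V=r: p=0.6000, H(U|V=r) = 0.1223
  V=s: p=0.2100, H(U|V=s) = 0.5917
  V=t: p=0.1900, H(U|V=t) = 0.6292
Weighted sum = 0.317 bits.

0.317 bits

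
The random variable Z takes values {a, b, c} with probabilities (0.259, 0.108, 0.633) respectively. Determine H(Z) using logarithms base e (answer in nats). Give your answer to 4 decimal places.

0.8797 nats

H(Z) = −Σ p·ln p.
  −(0.259)·ln(0.259) = 0.34989
  −(0.108)·ln(0.108) = 0.24037
  −(0.633)·ln(0.633) = 0.28946
Sum: 0.34989 + 0.24037 + 0.28946 = 0.8797 nats.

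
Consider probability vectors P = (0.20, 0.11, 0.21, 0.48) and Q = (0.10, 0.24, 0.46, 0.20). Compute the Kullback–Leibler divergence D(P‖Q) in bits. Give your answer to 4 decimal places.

D(P‖Q) = Σ p·log₂(p/q).
  0.20·log₂(0.20/0.10) = 0.20000
  0.11·log₂(0.11/0.24) = -0.12381
  0.21·log₂(0.21/0.46) = -0.23756
  0.48·log₂(0.48/0.20) = 0.60626
D(P‖Q) = 0.4449 bits.

0.4449 bits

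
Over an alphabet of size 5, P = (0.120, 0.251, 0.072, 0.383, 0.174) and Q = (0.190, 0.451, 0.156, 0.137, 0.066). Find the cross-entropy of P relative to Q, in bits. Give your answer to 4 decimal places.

2.5495 bits

H(P,Q) = −Σ p·log₂ q.
  −0.120·log₂(0.190) = 0.28751
  −0.251·log₂(0.451) = 0.28835
  −0.072·log₂(0.156) = 0.19299
  −0.383·log₂(0.137) = 1.09835
  −0.174·log₂(0.066) = 0.68232
H(P,Q) = 2.5495 bits.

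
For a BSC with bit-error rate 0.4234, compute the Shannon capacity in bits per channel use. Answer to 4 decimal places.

0.0170 bits

Binary symmetric channel: C = 1 − h₂(ε) where h₂ is the binary entropy function.
h₂(0.4234) = −0.4234·log₂0.4234 − 0.5766·log₂0.5766 = 0.9830.
C = 1 − 0.9830 = 0.0170 bits per channel use.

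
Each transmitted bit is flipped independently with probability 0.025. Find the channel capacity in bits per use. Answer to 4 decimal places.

0.8313 bits

Binary symmetric channel: C = 1 − h₂(ε) where h₂ is the binary entropy function.
h₂(0.025) = −0.025·log₂0.025 − 0.975·log₂0.975 = 0.1687.
C = 1 − 0.1687 = 0.8313 bits per channel use.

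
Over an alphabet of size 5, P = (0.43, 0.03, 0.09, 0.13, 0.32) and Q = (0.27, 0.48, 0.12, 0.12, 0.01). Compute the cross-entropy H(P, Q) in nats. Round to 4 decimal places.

2.5251 nats

H(P,Q) = −Σ p·ln q.
  −0.43·ln(0.27) = 0.56301
  −0.03·ln(0.48) = 0.02202
  −0.09·ln(0.12) = 0.19082
  −0.13·ln(0.12) = 0.27563
  −0.32·ln(0.01) = 1.47365
H(P,Q) = 2.5251 nats.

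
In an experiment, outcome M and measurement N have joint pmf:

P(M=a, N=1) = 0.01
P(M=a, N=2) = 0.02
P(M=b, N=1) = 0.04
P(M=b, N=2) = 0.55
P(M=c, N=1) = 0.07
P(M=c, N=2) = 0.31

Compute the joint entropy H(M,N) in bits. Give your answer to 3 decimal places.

H(M,N) = −Σ p(x,y)·log₂ p(x,y) over all 6 cells.
  cell (a,1): −0.01·log₂0.01 = 0.0664
  cell (a,2): −0.02·log₂0.02 = 0.1129
  cell (b,1): −0.04·log₂0.04 = 0.1858
  cell (b,2): −0.55·log₂0.55 = 0.4744
  cell (c,1): −0.07·log₂0.07 = 0.2686
  cell (c,2): −0.31·log₂0.31 = 0.5238
Sum = 1.632 bits.

1.632 bits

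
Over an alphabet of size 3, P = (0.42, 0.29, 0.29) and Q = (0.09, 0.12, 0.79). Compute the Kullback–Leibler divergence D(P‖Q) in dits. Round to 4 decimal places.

D(P‖Q) = Σ p·log₁₀(p/q).
  0.42·log₁₀(0.42/0.09) = 0.28098
  0.29·log₁₀(0.29/0.12) = 0.11113
  0.29·log₁₀(0.29/0.79) = -0.12622
D(P‖Q) = 0.2659 dits.

0.2659 dits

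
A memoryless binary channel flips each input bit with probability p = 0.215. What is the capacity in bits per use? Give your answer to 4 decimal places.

0.2491 bits

Binary symmetric channel: C = 1 − h₂(ε) where h₂ is the binary entropy function.
h₂(0.215) = −0.215·log₂0.215 − 0.785·log₂0.785 = 0.7509.
C = 1 − 0.7509 = 0.2491 bits per channel use.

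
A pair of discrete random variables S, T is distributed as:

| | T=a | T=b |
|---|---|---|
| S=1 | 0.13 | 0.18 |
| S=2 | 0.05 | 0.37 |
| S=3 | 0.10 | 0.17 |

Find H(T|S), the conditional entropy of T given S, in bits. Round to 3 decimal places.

0.782 bits

Chain rule: H(T|S) = H(S,T) − H(S).
Marginals: p(S) = (0.3100, 0.4200, 0.2700), p(T) = (0.2800, 0.7200).
H(S,T) = 2.3416 bits; H(S) = 1.5595 bits.
H(T|S) = 2.3416 − 1.5595 = 0.782 bits.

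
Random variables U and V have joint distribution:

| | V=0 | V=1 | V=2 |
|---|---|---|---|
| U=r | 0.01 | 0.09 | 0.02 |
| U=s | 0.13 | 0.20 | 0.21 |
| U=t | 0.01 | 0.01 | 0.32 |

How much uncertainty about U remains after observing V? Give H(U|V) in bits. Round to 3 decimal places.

1.065 bits

Marginals: p(U) = (0.1200, 0.5400, 0.3400), p(V) = (0.1500, 0.3000, 0.5500).
H(U|V) = Σ p(V) · H(U|V=·).
  V=0: p=0.1500, H(U|V=0) = 0.6998
  V=1: p=0.3000, H(U|V=1) = 1.0746
  V=2: p=0.5500, H(U|V=2) = 1.1588
Weighted sum = 1.065 bits.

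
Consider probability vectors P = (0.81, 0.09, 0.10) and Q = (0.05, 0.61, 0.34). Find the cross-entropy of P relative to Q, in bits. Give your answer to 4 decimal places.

H(P,Q) = −Σ p·log₂ q.
  −0.81·log₂(0.05) = 3.50076
  −0.09·log₂(0.61) = 0.06418
  −0.10·log₂(0.34) = 0.15564
H(P,Q) = 3.7206 bits.

3.7206 bits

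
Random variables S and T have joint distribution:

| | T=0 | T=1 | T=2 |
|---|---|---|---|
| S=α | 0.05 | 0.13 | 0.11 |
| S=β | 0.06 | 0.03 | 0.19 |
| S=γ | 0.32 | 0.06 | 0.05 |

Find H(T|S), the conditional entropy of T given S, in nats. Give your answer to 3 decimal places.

0.852 nats

Chain rule: H(T|S) = H(S,T) − H(S).
Marginals: p(S) = (0.2900, 0.2800, 0.4300), p(T) = (0.4300, 0.2200, 0.3500).
H(S,T) = 1.9306 nats; H(S) = 1.0783 nats.
H(T|S) = 1.9306 − 1.0783 = 0.852 nats.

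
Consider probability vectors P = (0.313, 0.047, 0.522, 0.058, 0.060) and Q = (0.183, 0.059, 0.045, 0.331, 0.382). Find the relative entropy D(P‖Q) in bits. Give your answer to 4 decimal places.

D(P‖Q) = Σ p·log₂(p/q).
  0.313·log₂(0.313/0.183) = 0.24236
  0.047·log₂(0.047/0.059) = -0.01542
  0.522·log₂(0.522/0.045) = 1.84582
  0.058·log₂(0.058/0.331) = -0.14574
  0.060·log₂(0.060/0.382) = -0.16023
D(P‖Q) = 1.7668 bits.

1.7668 bits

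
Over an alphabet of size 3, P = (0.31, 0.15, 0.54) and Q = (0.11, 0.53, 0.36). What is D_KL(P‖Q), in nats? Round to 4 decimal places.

D(P‖Q) = Σ p·ln(p/q).
  0.31·ln(0.31/0.11) = 0.32119
  0.15·ln(0.15/0.53) = -0.18934
  0.54·ln(0.54/0.36) = 0.21895
D(P‖Q) = 0.3508 nats.

0.3508 nats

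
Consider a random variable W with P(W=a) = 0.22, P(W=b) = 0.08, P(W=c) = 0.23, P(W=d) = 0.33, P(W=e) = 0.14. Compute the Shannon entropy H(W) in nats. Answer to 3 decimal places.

1.514 nats

H(W) = −Σ p·ln p.
  −(0.22)·ln(0.22) = 0.3331
  −(0.08)·ln(0.08) = 0.2021
  −(0.23)·ln(0.23) = 0.3380
  −(0.33)·ln(0.33) = 0.3659
  −(0.14)·ln(0.14) = 0.2753
Sum: 0.3331 + 0.2021 + 0.3380 + 0.3659 + 0.2753 = 1.514 nats.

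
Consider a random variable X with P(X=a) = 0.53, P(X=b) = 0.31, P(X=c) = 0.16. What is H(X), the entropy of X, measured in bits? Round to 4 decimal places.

H(X) = −Σ p·log₂ p.
  −(0.53)·log₂(0.53) = 0.48545
  −(0.31)·log₂(0.31) = 0.52379
  −(0.16)·log₂(0.16) = 0.42302
Sum: 0.48545 + 0.52379 + 0.42302 = 1.4323 bits.

1.4323 bits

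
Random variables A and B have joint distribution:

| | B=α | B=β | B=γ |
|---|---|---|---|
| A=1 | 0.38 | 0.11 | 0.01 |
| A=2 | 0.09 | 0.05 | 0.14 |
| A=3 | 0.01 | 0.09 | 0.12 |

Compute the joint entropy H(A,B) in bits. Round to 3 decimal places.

2.619 bits

H(A,B) = −Σ p(x,y)·log₂ p(x,y) over all 9 cells.
  cell (1,α): −0.38·log₂0.38 = 0.5305
  cell (1,β): −0.11·log₂0.11 = 0.3503
  cell (1,γ): −0.01·log₂0.01 = 0.0664
  cell (2,α): −0.09·log₂0.09 = 0.3127
  cell (2,β): −0.05·log₂0.05 = 0.2161
  cell (2,γ): −0.14·log₂0.14 = 0.3971
  cell (3,α): −0.01·log₂0.01 = 0.0664
  cell (3,β): −0.09·log₂0.09 = 0.3127
  cell (3,γ): −0.12·log₂0.12 = 0.3671
Sum = 2.619 bits.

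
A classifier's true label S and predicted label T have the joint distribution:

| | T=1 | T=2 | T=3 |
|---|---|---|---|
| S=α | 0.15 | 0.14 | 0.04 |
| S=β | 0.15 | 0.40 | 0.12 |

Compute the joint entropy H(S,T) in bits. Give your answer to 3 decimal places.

H(S,T) = −Σ p(x,y)·log₂ p(x,y) over all 6 cells.
  cell (α,1): −0.15·log₂0.15 = 0.4105
  cell (α,2): −0.14·log₂0.14 = 0.3971
  cell (α,3): −0.04·log₂0.04 = 0.1858
  cell (β,1): −0.15·log₂0.15 = 0.4105
  cell (β,2): −0.40·log₂0.40 = 0.5288
  cell (β,3): −0.12·log₂0.12 = 0.3671
Sum = 2.300 bits.

2.300 bits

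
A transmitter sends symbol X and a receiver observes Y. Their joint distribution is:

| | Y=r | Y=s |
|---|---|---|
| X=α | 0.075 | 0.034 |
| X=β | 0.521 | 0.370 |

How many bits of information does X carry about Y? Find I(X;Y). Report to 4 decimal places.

Marginals: p(X) = (0.1090, 0.8910), p(Y) = (0.5960, 0.4040).
I(X;Y) = H(X) + H(Y) − H(X,Y).
H(X) = 0.4969, H(Y) = 0.9732, H(X,Y) = 1.4669.
I(X;Y) = 0.4969 + 0.9732 − 1.4669 = 0.0032 bits.

0.0032 bits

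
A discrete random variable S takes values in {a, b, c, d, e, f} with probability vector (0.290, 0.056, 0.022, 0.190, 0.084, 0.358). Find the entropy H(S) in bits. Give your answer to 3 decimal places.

2.158 bits

H(S) = −Σ p·log₂ p.
  −(0.290)·log₂(0.290) = 0.5179
  −(0.056)·log₂(0.056) = 0.2329
  −(0.022)·log₂(0.022) = 0.1211
  −(0.190)·log₂(0.190) = 0.4552
  −(0.084)·log₂(0.084) = 0.3002
  −(0.358)·log₂(0.358) = 0.5305
Sum: 0.5179 + 0.2329 + 0.1211 + 0.4552 + 0.3002 + 0.5305 = 2.158 bits.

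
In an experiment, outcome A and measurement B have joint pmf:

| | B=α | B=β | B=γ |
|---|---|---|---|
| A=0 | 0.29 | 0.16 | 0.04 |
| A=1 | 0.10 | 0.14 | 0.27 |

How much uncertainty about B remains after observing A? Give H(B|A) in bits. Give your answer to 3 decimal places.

1.366 bits

Marginals: p(A) = (0.4900, 0.5100), p(B) = (0.3900, 0.3000, 0.3100).
H(B|A) = Σ p(A) · H(B|A=·).
  A=0: p=0.4900, H(B|A=0) = 1.2702
  A=1: p=0.5100, H(B|A=1) = 1.4586
Weighted sum = 1.366 bits.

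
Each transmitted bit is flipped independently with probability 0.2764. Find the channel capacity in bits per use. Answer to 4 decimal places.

0.1495 bits

Binary symmetric channel: C = 1 − h₂(ε) where h₂ is the binary entropy function.
h₂(0.2764) = −0.2764·log₂0.2764 − 0.7236·log₂0.7236 = 0.8505.
C = 1 − 0.8505 = 0.1495 bits per channel use.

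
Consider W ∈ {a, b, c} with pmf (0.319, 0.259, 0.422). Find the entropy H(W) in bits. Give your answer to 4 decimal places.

H(W) = −Σ p·log₂ p.
  −(0.319)·log₂(0.319) = 0.52583
  −(0.259)·log₂(0.259) = 0.50478
  −(0.422)·log₂(0.422) = 0.52526
Sum: 0.52583 + 0.50478 + 0.52526 = 1.5559 bits.

1.5559 bits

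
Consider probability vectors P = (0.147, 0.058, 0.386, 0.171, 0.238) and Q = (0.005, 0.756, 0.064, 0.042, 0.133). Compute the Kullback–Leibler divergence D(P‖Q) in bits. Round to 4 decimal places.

2.0490 bits

D(P‖Q) = Σ p·log₂(p/q).
  0.147·log₂(0.147/0.005) = 0.71703
  0.058·log₂(0.058/0.756) = -0.21485
  0.386·log₂(0.386/0.064) = 1.00069
  0.171·log₂(0.171/0.042) = 0.34637
  0.238·log₂(0.238/0.133) = 0.19981
D(P‖Q) = 2.0490 bits.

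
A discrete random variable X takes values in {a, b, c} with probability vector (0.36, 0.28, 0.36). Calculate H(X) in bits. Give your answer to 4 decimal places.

1.5755 bits

H(X) = −Σ p·log₂ p.
  −(0.36)·log₂(0.36) = 0.53062
  −(0.28)·log₂(0.28) = 0.51422
  −(0.36)·log₂(0.36) = 0.53062
Sum: 0.53062 + 0.51422 + 0.53062 = 1.5755 bits.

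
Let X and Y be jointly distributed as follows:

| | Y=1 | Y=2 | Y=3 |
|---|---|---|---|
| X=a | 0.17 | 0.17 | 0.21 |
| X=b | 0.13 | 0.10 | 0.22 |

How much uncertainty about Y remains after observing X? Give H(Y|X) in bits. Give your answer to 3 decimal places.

1.545 bits

Chain rule: H(Y|X) = H(X,Y) − H(X).
Marginals: p(X) = (0.5500, 0.4500), p(Y) = (0.3000, 0.2700, 0.4300).
H(X,Y) = 2.5374 bits; H(X) = 0.9928 bits.
H(Y|X) = 2.5374 − 0.9928 = 1.545 bits.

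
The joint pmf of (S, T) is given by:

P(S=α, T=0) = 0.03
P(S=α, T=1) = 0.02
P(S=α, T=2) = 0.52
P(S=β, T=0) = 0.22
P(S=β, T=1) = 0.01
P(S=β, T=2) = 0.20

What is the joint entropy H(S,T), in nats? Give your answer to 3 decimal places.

H(S,T) = −Σ p(x,y)·ln p(x,y) over all 6 cells.
  cell (α,0): −0.03·ln0.03 = 0.1052
  cell (α,1): −0.02·ln0.02 = 0.0782
  cell (α,2): −0.52·ln0.52 = 0.3400
  cell (β,0): −0.22·ln0.22 = 0.3331
  cell (β,1): −0.01·ln0.01 = 0.0461
  cell (β,2): −0.20·ln0.20 = 0.3219
Sum = 1.225 nats.

1.225 nats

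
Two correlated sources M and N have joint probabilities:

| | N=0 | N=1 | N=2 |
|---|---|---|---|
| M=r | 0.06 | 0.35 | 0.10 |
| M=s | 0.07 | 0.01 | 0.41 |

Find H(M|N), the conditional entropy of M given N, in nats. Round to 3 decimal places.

0.388 nats

Marginals: p(M) = (0.5100, 0.4900), p(N) = (0.1300, 0.3600, 0.5100).
H(M|N) = Σ p(N) · H(M|N=·).
  N=0: p=0.1300, H(M|N=0) = 0.6902
  N=1: p=0.3600, H(M|N=1) = 0.1269
  N=2: p=0.5100, H(M|N=2) = 0.4949
Weighted sum = 0.388 nats.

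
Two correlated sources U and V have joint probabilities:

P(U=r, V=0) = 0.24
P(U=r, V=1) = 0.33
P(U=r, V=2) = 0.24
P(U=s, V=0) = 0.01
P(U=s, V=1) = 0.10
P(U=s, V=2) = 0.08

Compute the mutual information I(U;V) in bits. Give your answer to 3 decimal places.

Marginals: p(U) = (0.8100, 0.1900), p(V) = (0.2500, 0.4300, 0.3200).
I(U;V) = H(U) + H(V) − H(U,V).
H(U) = 0.7015, H(V) = 1.5496, H(U,V) = 2.2062.
I(U;V) = 0.7015 + 1.5496 − 2.2062 = 0.045 bits.

0.045 bits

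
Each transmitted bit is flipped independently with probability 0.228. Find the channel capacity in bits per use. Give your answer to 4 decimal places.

0.2255 bits

Binary symmetric channel: C = 1 − h₂(ε) where h₂ is the binary entropy function.
h₂(0.228) = −0.228·log₂0.228 − 0.772·log₂0.772 = 0.7745.
C = 1 − 0.7745 = 0.2255 bits per channel use.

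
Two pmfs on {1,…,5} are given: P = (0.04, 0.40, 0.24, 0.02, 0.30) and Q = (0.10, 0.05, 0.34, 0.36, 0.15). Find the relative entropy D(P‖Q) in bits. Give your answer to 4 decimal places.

D(P‖Q) = Σ p·log₂(p/q).
  0.04·log₂(0.04/0.10) = -0.05288
  0.40·log₂(0.40/0.05) = 1.20000
  0.24·log₂(0.24/0.34) = -0.12060
  0.02·log₂(0.02/0.36) = -0.08340
  0.30·log₂(0.30/0.15) = 0.30000
D(P‖Q) = 1.2431 bits.

1.2431 bits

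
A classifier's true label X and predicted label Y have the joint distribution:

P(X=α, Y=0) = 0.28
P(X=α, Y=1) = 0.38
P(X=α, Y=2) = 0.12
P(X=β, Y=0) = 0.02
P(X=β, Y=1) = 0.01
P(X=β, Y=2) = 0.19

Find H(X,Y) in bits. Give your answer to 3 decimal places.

2.046 bits

H(X,Y) = −Σ p(x,y)·log₂ p(x,y) over all 6 cells.
  cell (α,0): −0.28·log₂0.28 = 0.5142
  cell (α,1): −0.38·log₂0.38 = 0.5305
  cell (α,2): −0.12·log₂0.12 = 0.3671
  cell (β,0): −0.02·log₂0.02 = 0.1129
  cell (β,1): −0.01·log₂0.01 = 0.0664
  cell (β,2): −0.19·log₂0.19 = 0.4552
Sum = 2.046 bits.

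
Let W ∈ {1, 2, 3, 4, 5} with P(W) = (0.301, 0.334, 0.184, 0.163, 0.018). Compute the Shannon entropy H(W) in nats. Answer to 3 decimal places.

H(W) = −Σ p·ln p.
  −(0.301)·ln(0.301) = 0.3614
  −(0.334)·ln(0.334) = 0.3663
  −(0.184)·ln(0.184) = 0.3115
  −(0.163)·ln(0.163) = 0.2957
  −(0.018)·ln(0.018) = 0.0723
Sum: 0.3614 + 0.3663 + 0.3115 + 0.2957 + 0.0723 = 1.407 nats.

1.407 nats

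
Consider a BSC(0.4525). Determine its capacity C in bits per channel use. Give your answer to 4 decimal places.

Binary symmetric channel: C = 1 − h₂(ε) where h₂ is the binary entropy function.
h₂(0.4525) = −0.4525·log₂0.4525 − 0.5475·log₂0.5475 = 0.9935.
C = 1 − 0.9935 = 0.0065 bits per channel use.

0.0065 bits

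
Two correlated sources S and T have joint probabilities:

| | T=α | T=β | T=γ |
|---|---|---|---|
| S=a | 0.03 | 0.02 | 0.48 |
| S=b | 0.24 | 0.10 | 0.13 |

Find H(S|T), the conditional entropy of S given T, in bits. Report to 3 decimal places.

0.670 bits

Marginals: p(S) = (0.5300, 0.4700), p(T) = (0.2700, 0.1200, 0.6100).
H(S|T) = Σ p(T) · H(S|T=·).
  T=α: p=0.2700, H(S|T=α) = 0.5033
  T=β: p=0.1200, H(S|T=β) = 0.6500
  T=γ: p=0.6100, H(S|T=γ) = 0.7474
Weighted sum = 0.670 bits.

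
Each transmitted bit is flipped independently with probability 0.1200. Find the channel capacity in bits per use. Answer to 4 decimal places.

Binary symmetric channel: C = 1 − h₂(ε) where h₂ is the binary entropy function.
h₂(0.1200) = −0.1200·log₂0.1200 − 0.8800·log₂0.8800 = 0.5294.
C = 1 − 0.5294 = 0.4706 bits per channel use.

0.4706 bits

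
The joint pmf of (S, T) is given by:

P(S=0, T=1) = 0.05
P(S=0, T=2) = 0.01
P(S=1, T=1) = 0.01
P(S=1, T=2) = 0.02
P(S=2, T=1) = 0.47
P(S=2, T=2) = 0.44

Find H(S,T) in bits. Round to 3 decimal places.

1.495 bits

H(S,T) = −Σ p(x,y)·log₂ p(x,y) over all 6 cells.
  cell (0,1): −0.05·log₂0.05 = 0.2161
  cell (0,2): −0.01·log₂0.01 = 0.0664
  cell (1,1): −0.01·log₂0.01 = 0.0664
  cell (1,2): −0.02·log₂0.02 = 0.1129
  cell (2,1): −0.47·log₂0.47 = 0.5120
  cell (2,2): −0.44·log₂0.44 = 0.5211
Sum = 1.495 bits.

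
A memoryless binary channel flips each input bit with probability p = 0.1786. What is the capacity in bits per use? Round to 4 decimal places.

0.3230 bits

Binary symmetric channel: C = 1 − h₂(ε) where h₂ is the binary entropy function.
h₂(0.1786) = −0.1786·log₂0.1786 − 0.8214·log₂0.8214 = 0.6770.
C = 1 − 0.6770 = 0.3230 bits per channel use.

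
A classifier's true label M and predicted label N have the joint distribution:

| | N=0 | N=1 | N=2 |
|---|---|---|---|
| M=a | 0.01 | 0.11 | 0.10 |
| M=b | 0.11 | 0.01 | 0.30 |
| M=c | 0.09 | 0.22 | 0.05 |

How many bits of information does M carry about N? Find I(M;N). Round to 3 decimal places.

Marginals: p(M) = (0.2200, 0.4200, 0.3600), p(N) = (0.2100, 0.3400, 0.4500).
I(M;N) = H(M) + H(N) − H(M,N).
H(M) = 1.5368, H(N) = 1.5204, H(M,N) = 2.6961.
I(M;N) = 1.5368 + 1.5204 − 2.6961 = 0.361 bits.

0.361 bits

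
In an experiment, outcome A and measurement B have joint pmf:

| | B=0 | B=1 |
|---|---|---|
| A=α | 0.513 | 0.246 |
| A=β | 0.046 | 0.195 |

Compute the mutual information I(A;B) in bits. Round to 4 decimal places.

0.1307 bits

Marginals: p(A) = (0.7590, 0.2410), p(B) = (0.5590, 0.4410).
I(A;B) = Σ p(x,y)·log₂[p(x,y)/(p(x)p(y))].
  (α,0): 0.513·log₂(1.2091) = 0.14053
  (α,1): 0.246·log₂(0.7349) = -0.10930
  (β,0): 0.046·log₂(0.3415) = -0.07131
  (β,1): 0.195·log₂(1.8348) = 0.17074
Sum = 0.1307 bits.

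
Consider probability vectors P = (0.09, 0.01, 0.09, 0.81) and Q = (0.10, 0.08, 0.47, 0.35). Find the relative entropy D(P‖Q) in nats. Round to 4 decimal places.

D(P‖Q) = Σ p·ln(p/q).
  0.09·ln(0.09/0.10) = -0.00948
  0.01·ln(0.01/0.08) = -0.02079
  0.09·ln(0.09/0.47) = -0.14876
  0.81·ln(0.81/0.35) = 0.67967
D(P‖Q) = 0.5006 nats.

0.5006 nats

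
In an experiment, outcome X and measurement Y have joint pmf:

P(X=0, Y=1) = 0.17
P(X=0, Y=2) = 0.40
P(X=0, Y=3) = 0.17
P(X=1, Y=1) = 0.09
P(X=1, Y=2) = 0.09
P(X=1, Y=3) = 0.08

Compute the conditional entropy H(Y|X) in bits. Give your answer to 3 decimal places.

Chain rule: H(Y|X) = H(X,Y) − H(X).
Marginals: p(X) = (0.7400, 0.2600), p(Y) = (0.2600, 0.4900, 0.2500).
H(X,Y) = 2.3148 bits; H(X) = 0.8267 bits.
H(Y|X) = 2.3148 − 0.8267 = 1.488 bits.

1.488 bits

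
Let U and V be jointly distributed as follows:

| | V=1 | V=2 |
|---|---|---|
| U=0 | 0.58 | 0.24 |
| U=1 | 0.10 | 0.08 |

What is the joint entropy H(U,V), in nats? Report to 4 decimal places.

H(U,V) = −Σ p(x,y)·ln p(x,y) over all 4 cells.
  cell (0,1): −0.58·ln0.58 = 0.31594
  cell (0,2): −0.24·ln0.24 = 0.34251
  cell (1,1): −0.10·ln0.10 = 0.23026
  cell (1,2): −0.08·ln0.08 = 0.20206
Sum = 1.0908 nats.

1.0908 nats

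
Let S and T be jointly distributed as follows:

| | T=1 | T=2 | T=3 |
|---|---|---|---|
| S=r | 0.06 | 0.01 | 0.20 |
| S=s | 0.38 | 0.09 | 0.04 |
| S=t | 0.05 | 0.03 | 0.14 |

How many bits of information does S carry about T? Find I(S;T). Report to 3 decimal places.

Marginals: p(S) = (0.2700, 0.5100, 0.2200), p(T) = (0.4900, 0.1300, 0.3800).
I(S;T) = Σ p(x,y)·log₂[p(x,y)/(p(x)p(y))].
  (r,1): 0.06·log₂(0.4535) = -0.0684
  (r,2): 0.01·log₂(0.2849) = -0.0181
  (r,3): 0.20·log₂(1.9493) = 0.1926
  (s,1): 0.38·log₂(1.5206) = 0.2298
  (s,2): 0.09·log₂(1.3575) = 0.0397
  (s,3): 0.04·log₂(0.2064) = -0.0911
  (t,1): 0.05·log₂(0.4638) = -0.0554
  (t,2): 0.03·log₂(1.0490) = 0.0021
  (t,3): 0.14·log₂(1.6746) = 0.1041
Sum = 0.335 bits.

0.335 bits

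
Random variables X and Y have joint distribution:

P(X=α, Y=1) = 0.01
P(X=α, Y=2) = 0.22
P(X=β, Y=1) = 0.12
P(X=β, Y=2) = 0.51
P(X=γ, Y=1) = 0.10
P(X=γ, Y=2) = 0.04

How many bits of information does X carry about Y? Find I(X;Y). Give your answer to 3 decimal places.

0.155 bits

Marginals: p(X) = (0.2300, 0.6300, 0.1400), p(Y) = (0.2300, 0.7700).
I(X;Y) = H(X) + H(Y) − H(X,Y).
H(X) = 1.3047, H(Y) = 0.7780, H(X,Y) = 1.9275.
I(X;Y) = 1.3047 + 0.7780 − 1.9275 = 0.155 bits.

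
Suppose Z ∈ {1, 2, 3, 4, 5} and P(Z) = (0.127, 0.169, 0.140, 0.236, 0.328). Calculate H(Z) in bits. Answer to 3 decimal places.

2.228 bits

H(Z) = −Σ p·log₂ p.
  −(0.127)·log₂(0.127) = 0.3781
  −(0.169)·log₂(0.169) = 0.4335
  −(0.140)·log₂(0.140) = 0.3971
  −(0.236)·log₂(0.236) = 0.4916
  −(0.328)·log₂(0.328) = 0.5275
Sum: 0.3781 + 0.4335 + 0.3971 + 0.4916 + 0.5275 = 2.228 bits.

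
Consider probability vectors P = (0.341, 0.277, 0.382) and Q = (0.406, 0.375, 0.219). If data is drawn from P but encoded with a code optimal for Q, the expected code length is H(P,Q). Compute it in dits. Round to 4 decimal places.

0.5034 dits

H(P,Q) = −Σ p·log₁₀ q.
  −0.341·log₁₀(0.406) = 0.13349
  −0.277·log₁₀(0.375) = 0.11799
  −0.382·log₁₀(0.219) = 0.25195
H(P,Q) = 0.5034 dits.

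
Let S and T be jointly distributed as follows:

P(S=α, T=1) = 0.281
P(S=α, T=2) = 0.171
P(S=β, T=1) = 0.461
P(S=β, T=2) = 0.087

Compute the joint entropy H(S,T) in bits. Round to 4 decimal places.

H(S,T) = −Σ p(x,y)·log₂ p(x,y) over all 4 cells.
  cell (α,1): −0.281·log₂0.281 = 0.51461
  cell (α,2): −0.171·log₂0.171 = 0.43570
  cell (β,1): −0.461·log₂0.461 = 0.51501
  cell (β,2): −0.087·log₂0.087 = 0.30649
Sum = 1.7718 bits.

1.7718 bits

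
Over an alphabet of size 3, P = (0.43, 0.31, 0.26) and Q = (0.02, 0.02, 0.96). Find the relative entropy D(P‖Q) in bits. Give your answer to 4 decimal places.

D(P‖Q) = Σ p·log₂(p/q).
  0.43·log₂(0.43/0.02) = 1.90329
  0.31·log₂(0.31/0.02) = 1.22580
  0.26·log₂(0.26/0.96) = -0.48998
D(P‖Q) = 2.6391 bits.

2.6391 bits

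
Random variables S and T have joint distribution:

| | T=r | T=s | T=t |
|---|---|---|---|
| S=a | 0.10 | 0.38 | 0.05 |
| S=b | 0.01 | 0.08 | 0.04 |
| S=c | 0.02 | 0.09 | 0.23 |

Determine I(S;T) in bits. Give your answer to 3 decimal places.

Marginals: p(S) = (0.5300, 0.1300, 0.3400), p(T) = (0.1300, 0.5500, 0.3200).
I(S;T) = H(S) + H(T) − H(S,T).
H(S) = 1.3973, H(T) = 1.3831, H(S,T) = 2.5356.
I(S;T) = 1.3973 + 1.3831 − 2.5356 = 0.245 bits.

0.245 bits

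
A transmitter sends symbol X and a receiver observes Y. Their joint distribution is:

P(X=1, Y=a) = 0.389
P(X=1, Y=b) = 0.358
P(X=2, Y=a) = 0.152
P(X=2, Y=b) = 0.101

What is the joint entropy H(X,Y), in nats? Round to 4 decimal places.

H(X,Y) = −Σ p(x,y)·ln p(x,y) over all 4 cells.
  cell (1,a): −0.389·ln0.389 = 0.36728
  cell (1,b): −0.358·ln0.358 = 0.36775
  cell (2,a): −0.152·ln0.152 = 0.28635
  cell (2,b): −0.101·ln0.101 = 0.23156
Sum = 1.2529 nats.

1.2529 nats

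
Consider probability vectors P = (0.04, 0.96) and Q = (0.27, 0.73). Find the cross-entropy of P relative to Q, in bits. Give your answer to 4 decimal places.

0.5114 bits

H(P,Q) = −Σ p·log₂ q.
  −0.04·log₂(0.27) = 0.07556
  −0.96·log₂(0.73) = 0.43587
H(P,Q) = 0.5114 bits.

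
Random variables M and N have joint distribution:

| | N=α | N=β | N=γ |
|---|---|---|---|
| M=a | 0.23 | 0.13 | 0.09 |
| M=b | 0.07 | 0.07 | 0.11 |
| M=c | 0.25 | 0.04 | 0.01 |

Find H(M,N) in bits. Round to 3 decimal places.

2.823 bits

H(M,N) = −Σ p(x,y)·log₂ p(x,y) over all 9 cells.
  cell (a,α): −0.23·log₂0.23 = 0.4877
  cell (a,β): −0.13·log₂0.13 = 0.3826
  cell (a,γ): −0.09·log₂0.09 = 0.3127
  cell (b,α): −0.07·log₂0.07 = 0.2686
  cell (b,β): −0.07·log₂0.07 = 0.2686
  cell (b,γ): −0.11·log₂0.11 = 0.3503
  cell (c,α): −0.25·log₂0.25 = 0.5000
  cell (c,β): −0.04·log₂0.04 = 0.1858
  cell (c,γ): −0.01·log₂0.01 = 0.0664
Sum = 2.823 bits.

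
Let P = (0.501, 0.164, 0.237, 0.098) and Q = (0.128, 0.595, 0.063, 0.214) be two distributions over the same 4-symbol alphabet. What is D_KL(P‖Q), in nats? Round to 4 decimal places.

0.7098 nats

D(P‖Q) = Σ p·ln(p/q).
  0.501·ln(0.501/0.128) = 0.68365
  0.164·ln(0.164/0.595) = -0.21135
  0.237·ln(0.237/0.063) = 0.31401
  0.098·ln(0.098/0.214) = -0.07654
D(P‖Q) = 0.7098 nats.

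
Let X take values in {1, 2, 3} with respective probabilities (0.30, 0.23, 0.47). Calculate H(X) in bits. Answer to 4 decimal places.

H(X) = −Σ p·log₂ p.
  −(0.30)·log₂(0.30) = 0.52109
  −(0.23)·log₂(0.23) = 0.48767
  −(0.47)·log₂(0.47) = 0.51196
Sum: 0.52109 + 0.48767 + 0.51196 = 1.5207 bits.

1.5207 bits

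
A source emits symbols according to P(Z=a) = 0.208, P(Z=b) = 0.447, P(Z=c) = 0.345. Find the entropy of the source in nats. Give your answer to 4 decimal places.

H(Z) = −Σ p·ln p.
  −(0.208)·ln(0.208) = 0.32661
  −(0.447)·ln(0.447) = 0.35992
  −(0.345)·ln(0.345) = 0.36715
Sum: 0.32661 + 0.35992 + 0.36715 = 1.0537 nats.

1.0537 nats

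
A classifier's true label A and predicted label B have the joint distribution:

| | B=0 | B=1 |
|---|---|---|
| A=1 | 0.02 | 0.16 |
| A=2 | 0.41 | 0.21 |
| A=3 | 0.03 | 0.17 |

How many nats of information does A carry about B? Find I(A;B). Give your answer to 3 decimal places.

Marginals: p(A) = (0.1800, 0.6200, 0.2000), p(B) = (0.4600, 0.5400).
I(A;B) = Σ p(x,y)·ln[p(x,y)/(p(x)p(y))].
  (1,0): 0.02·ln(0.2415) = -0.0284
  (1,1): 0.16·ln(1.6461) = 0.0797
  (2,0): 0.41·ln(1.4376) = 0.1488
  (2,1): 0.21·ln(0.6272) = -0.0979
  (3,0): 0.03·ln(0.3261) = -0.0336
  (3,1): 0.17·ln(1.5741) = 0.0771
Sum = 0.146 nats.

0.146 nats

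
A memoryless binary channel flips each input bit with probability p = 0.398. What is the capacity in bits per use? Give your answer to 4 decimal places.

0.0302 bits

Binary symmetric channel: C = 1 − h₂(ε) where h₂ is the binary entropy function.
h₂(0.398) = −0.398·log₂0.398 − 0.602·log₂0.602 = 0.9698.
C = 1 − 0.9698 = 0.0302 bits per channel use.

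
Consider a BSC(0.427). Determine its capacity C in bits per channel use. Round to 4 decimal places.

Binary symmetric channel: C = 1 − h₂(ε) where h₂ is the binary entropy function.
h₂(0.427) = −0.427·log₂0.427 − 0.573·log₂0.573 = 0.9846.
C = 1 − 0.9846 = 0.0154 bits per channel use.

0.0154 bits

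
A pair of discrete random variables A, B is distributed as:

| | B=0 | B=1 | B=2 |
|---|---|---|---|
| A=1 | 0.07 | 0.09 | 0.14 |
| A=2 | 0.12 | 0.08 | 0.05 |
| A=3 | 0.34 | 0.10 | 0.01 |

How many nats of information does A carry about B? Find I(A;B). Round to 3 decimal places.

0.151 nats

Marginals: p(A) = (0.3000, 0.2500, 0.4500), p(B) = (0.5300, 0.2700, 0.2000).
I(A;B) = Σ p(x,y)·ln[p(x,y)/(p(x)p(y))].
  (1,0): 0.07·ln(0.4403) = -0.0574
  (1,1): 0.09·ln(1.1111) = 0.0095
  (1,2): 0.14·ln(2.3333) = 0.1186
  (2,0): 0.12·ln(0.9057) = -0.0119
  (2,1): 0.08·ln(1.1852) = 0.0136
  (2,2): 0.05·ln(1.0000) = 0.0000
  (3,0): 0.34·ln(1.4256) = 0.1206
  (3,1): 0.10·ln(0.8230) = -0.0195
  (3,2): 0.01·ln(0.1111) = -0.0220
Sum = 0.151 nats.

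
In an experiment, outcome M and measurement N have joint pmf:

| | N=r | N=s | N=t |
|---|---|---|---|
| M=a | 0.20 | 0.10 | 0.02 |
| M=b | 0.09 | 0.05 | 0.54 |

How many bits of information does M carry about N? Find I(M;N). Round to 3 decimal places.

0.383 bits

Marginals: p(M) = (0.3200, 0.6800), p(N) = (0.2900, 0.1500, 0.5600).
I(M;N) = H(M) + H(N) − H(M,N).
H(M) = 0.9044, H(N) = 1.3969, H(M,N) = 1.9182.
I(M;N) = 0.9044 + 1.3969 − 1.9182 = 0.383 bits.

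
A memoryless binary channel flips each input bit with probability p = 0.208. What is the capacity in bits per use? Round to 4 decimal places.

Binary symmetric channel: C = 1 − h₂(ε) where h₂ is the binary entropy function.
h₂(0.208) = −0.208·log₂0.208 − 0.792·log₂0.792 = 0.7376.
C = 1 − 0.7376 = 0.2624 bits per channel use.

0.2624 bits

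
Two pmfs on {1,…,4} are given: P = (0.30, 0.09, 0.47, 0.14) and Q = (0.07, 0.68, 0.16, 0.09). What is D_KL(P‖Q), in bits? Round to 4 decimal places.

D(P‖Q) = Σ p·log₂(p/q).
  0.30·log₂(0.30/0.07) = 0.62986
  0.09·log₂(0.09/0.68) = -0.26258
  0.47·log₂(0.47/0.16) = 0.73066
  0.14·log₂(0.14/0.09) = 0.08924
D(P‖Q) = 1.1872 bits.

1.1872 bits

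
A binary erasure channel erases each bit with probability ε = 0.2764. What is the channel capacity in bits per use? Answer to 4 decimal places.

0.7236 bits

Binary erasure channel: capacity C = 1 − ε.
C = 1 − 0.2764 = 0.7236 bits per channel use.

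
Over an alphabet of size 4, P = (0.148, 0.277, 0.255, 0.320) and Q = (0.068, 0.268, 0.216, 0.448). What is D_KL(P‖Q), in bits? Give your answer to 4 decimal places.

D(P‖Q) = Σ p·log₂(p/q).
  0.148·log₂(0.148/0.068) = 0.16605
  0.277·log₂(0.277/0.268) = 0.01320
  0.255·log₂(0.255/0.216) = 0.06106
  0.320·log₂(0.320/0.448) = -0.15534
D(P‖Q) = 0.0850 bits.

0.0850 bits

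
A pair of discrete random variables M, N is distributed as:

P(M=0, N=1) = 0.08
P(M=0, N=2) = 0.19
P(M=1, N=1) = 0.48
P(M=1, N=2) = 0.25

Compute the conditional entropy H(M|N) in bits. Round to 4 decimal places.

0.7654 bits

Chain rule: H(M|N) = H(M,N) − H(N).
Marginals: p(M) = (0.2700, 0.7300), p(N) = (0.5600, 0.4400).
H(M,N) = 1.7550 bits; H(N) = 0.9896 bits.
H(M|N) = 1.7550 − 0.9896 = 0.7654 bits.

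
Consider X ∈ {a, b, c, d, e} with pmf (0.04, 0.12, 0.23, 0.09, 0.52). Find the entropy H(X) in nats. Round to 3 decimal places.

H(X) = −Σ p·ln p.
  −(0.04)·ln(0.04) = 0.1288
  −(0.12)·ln(0.12) = 0.2544
  −(0.23)·ln(0.23) = 0.3380
  −(0.09)·ln(0.09) = 0.2167
  −(0.52)·ln(0.52) = 0.3400
Sum: 0.1288 + 0.2544 + 0.3380 + 0.2167 + 0.3400 = 1.278 nats.

1.278 nats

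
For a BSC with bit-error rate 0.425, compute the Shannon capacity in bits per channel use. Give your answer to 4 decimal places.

Binary symmetric channel: C = 1 − h₂(ε) where h₂ is the binary entropy function.
h₂(0.425) = −0.425·log₂0.425 − 0.575·log₂0.575 = 0.9837.
C = 1 − 0.9837 = 0.0163 bits per channel use.

0.0163 bits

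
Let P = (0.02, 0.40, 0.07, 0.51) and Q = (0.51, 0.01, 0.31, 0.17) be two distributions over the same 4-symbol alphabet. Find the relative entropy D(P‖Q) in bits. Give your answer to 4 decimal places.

2.6934 bits

D(P‖Q) = Σ p·log₂(p/q).
  0.02·log₂(0.02/0.51) = -0.09345
  0.40·log₂(0.40/0.01) = 2.12877
  0.07·log₂(0.07/0.31) = -0.15028
  0.51·log₂(0.51/0.17) = 0.80833
D(P‖Q) = 2.6934 bits.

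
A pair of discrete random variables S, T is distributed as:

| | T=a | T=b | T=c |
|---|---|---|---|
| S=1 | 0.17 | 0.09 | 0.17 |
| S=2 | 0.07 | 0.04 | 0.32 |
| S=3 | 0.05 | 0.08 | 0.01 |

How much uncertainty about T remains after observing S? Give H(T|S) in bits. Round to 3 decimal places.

1.292 bits

Marginals: p(S) = (0.4300, 0.4300, 0.1400), p(T) = (0.2900, 0.2100, 0.5000).
H(T|S) = Σ p(S) · H(T|S=·).
  S=1: p=0.4300, H(T|S=1) = 1.5308
  S=2: p=0.4300, H(T|S=2) = 1.0623
  S=3: p=0.1400, H(T|S=3) = 1.2638
Weighted sum = 1.292 bits.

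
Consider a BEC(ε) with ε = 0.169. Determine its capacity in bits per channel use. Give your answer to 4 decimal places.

Binary erasure channel: capacity C = 1 − ε.
C = 1 − 0.169 = 0.8310 bits per channel use.

0.8310 bits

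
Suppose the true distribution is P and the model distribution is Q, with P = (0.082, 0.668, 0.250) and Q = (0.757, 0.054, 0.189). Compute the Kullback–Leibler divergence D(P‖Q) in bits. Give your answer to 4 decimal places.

2.2620 bits

D(P‖Q) = Σ p·log₂(p/q).
  0.082·log₂(0.082/0.757) = -0.26294
  0.668·log₂(0.668/0.054) = 2.42405
  0.250·log₂(0.250/0.189) = 0.10089
D(P‖Q) = 2.2620 bits.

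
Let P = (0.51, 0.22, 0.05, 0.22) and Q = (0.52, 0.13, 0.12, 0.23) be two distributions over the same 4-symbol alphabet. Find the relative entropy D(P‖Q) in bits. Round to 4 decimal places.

0.0754 bits

D(P‖Q) = Σ p·log₂(p/q).
  0.51·log₂(0.51/0.52) = -0.01429
  0.22·log₂(0.22/0.13) = 0.16698
  0.05·log₂(0.05/0.12) = -0.06315
  0.22·log₂(0.22/0.23) = -0.01411
D(P‖Q) = 0.0754 bits.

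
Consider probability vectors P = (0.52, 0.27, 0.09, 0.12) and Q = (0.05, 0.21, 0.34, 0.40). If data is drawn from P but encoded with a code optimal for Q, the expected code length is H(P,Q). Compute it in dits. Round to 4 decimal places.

H(P,Q) = −Σ p·log₁₀ q.
  −0.52·log₁₀(0.05) = 0.67654
  −0.27·log₁₀(0.21) = 0.18300
  −0.09·log₁₀(0.34) = 0.04217
  −0.12·log₁₀(0.40) = 0.04775
H(P,Q) = 0.9495 dits.

0.9495 dits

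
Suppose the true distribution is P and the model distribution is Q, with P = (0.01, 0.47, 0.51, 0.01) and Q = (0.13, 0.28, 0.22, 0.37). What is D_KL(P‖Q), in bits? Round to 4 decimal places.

D(P‖Q) = Σ p·log₂(p/q).
  0.01·log₂(0.01/0.13) = -0.03700
  0.47·log₂(0.47/0.28) = 0.35120
  0.51·log₂(0.51/0.22) = 0.61863
  0.01·log₂(0.01/0.37) = -0.05209
D(P‖Q) = 0.8807 bits.

0.8807 bits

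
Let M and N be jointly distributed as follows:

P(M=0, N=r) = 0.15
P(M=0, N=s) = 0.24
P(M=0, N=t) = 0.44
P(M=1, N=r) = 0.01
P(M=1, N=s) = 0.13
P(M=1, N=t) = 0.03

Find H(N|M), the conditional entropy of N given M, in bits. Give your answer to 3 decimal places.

1.369 bits

Marginals: p(M) = (0.8300, 0.1700), p(N) = (0.1600, 0.3700, 0.4700).
H(N|M) = Σ p(M) · H(N|M=·).
  M=0: p=0.8300, H(N|M=0) = 1.4490
  M=1: p=0.1700, H(N|M=1) = 0.9780
Weighted sum = 1.369 bits.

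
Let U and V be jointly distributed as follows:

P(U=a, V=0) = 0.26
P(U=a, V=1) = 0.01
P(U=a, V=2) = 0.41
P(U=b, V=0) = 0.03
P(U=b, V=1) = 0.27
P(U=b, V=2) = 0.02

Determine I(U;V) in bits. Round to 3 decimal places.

Marginals: p(U) = (0.6800, 0.3200), p(V) = (0.2900, 0.2800, 0.4300).
I(U;V) = Σ p(x,y)·log₂[p(x,y)/(p(x)p(y))].
  (a,0): 0.26·log₂(1.3185) = 0.1037
  (a,1): 0.01·log₂(0.0525) = -0.0425
  (a,2): 0.41·log₂(1.4022) = 0.1999
  (b,0): 0.03·log₂(0.3233) = -0.0489
  (b,1): 0.27·log₂(3.0134) = 0.4297
  (b,2): 0.02·log₂(0.1453) = -0.0556
Sum = 0.586 bits.

0.586 bits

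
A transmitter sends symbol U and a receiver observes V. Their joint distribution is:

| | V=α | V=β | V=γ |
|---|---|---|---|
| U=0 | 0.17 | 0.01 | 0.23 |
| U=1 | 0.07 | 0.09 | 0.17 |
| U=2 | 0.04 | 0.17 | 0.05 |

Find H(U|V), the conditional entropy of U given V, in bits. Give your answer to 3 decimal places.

Marginals: p(U) = (0.4100, 0.3300, 0.2600), p(V) = (0.2800, 0.2700, 0.4500).
H(U|V) = Σ p(V) · H(U|V=·).
  V=α: p=0.2800, H(U|V=α) = 1.3381
  V=β: p=0.2700, H(U|V=β) = 1.1247
  V=γ: p=0.4500, H(U|V=γ) = 1.3777
Weighted sum = 1.298 bits.

1.298 bits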